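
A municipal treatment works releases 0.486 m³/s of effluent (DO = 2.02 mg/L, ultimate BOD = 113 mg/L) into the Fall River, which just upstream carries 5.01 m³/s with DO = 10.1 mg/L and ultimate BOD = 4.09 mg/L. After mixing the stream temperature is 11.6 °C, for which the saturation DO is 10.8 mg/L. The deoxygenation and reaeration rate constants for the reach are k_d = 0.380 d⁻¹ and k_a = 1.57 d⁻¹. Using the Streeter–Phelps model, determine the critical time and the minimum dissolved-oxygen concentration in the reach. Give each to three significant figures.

Mixed DO = (5.01×10.1 + 0.486×2.02)/(5.01+0.486) = 51.58/5.496 = 9.386 mg/L.
Mixed L₀ = (5.01×4.09 + 0.486×113)/(5.496) = 75.41/5.496 = 13.72 mg/L.
Initial deficit D₀ = C_s − DO₀ = 10.8 − 9.386 = 1.414 mg/L.
t_c = (1/1.190) ln[(1.57/0.380)(1 − 1.414×1.190/(0.380×13.72))] = 0.8403 × ln(2.798) = 0.8645 d.
D_c = (0.380/1.57) × 13.72 × e^(−0.380×0.8645) = 0.2420 × 13.72 × 0.7200 = 2.391 mg/L.
Minimum DO = 10.8 − 2.391 = 8.409 mg/L.

t_c ≈ 0.865 d; minimum DO ≈ 8.41 mg/L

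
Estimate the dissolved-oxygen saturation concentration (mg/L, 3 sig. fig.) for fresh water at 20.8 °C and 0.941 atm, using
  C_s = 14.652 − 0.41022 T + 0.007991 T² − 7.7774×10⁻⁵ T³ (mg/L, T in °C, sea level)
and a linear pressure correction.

At sea level: C_s = 14.652 − 0.41022×20.8 + 0.007991×20.8² − 7.7774×10⁻⁵×20.8³ = 8.877 mg/L.
Pressure correction: C_s' = 8.877 × 0.941 = 8.353 mg/L.

C_s ≈ 8.35 mg/L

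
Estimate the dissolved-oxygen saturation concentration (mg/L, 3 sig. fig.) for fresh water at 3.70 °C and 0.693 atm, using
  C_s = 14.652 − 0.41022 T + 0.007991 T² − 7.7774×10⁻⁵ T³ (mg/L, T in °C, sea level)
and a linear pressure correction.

At sea level: C_s = 14.652 − 0.41022×3.70 + 0.007991×3.70² − 7.7774×10⁻⁵×3.70³ = 13.24 mg/L.
Pressure correction: C_s' = 13.24 × 0.693 = 9.175 mg/L.

C_s ≈ 9.18 mg/L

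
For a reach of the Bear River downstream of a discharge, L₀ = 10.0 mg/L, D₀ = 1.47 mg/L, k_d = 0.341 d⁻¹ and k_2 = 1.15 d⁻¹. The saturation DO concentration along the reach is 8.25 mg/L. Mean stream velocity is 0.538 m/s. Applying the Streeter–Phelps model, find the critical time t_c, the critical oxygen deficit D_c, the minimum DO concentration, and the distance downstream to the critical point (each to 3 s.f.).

With k_2/k_d = 3.372 and 1 − D₀(k_2−k_d)/(k_d L₀) = 0.6513,
t_c = ln(3.372 × 0.6513) / (1.15 − 0.341) = ln(2.196) / 0.8090 = 0.7868/0.8090 = 0.9725 d.
D_c = (k_d/k_2) L₀ e^(−k_d t_c) = (0.341/1.15) × 10.0 × e^(−0.341×0.9725) = 0.2965 × 10.0 × 0.7178 = 2.128 mg/L.
Minimum DO = C_s − D_c = 8.25 − 2.128 = 6.122 mg/L.
x_c = v t_c = 0.538 m/s × 0.9725 d × 86400 s/d = 45210 m ≈ 45.2 km.

t_c ≈ 0.973 d; D_c ≈ 2.13 mg/L; min DO ≈ 6.12 mg/L; x_c ≈ 45.2 km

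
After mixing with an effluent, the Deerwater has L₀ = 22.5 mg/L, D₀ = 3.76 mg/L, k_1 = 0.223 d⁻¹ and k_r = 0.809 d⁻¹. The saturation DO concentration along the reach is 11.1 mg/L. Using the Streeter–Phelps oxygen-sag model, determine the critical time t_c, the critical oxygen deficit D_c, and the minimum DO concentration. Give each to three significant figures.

t_c ≈ 1.21 d; D_c ≈ 4.73 mg/L; min DO ≈ 6.37 mg/L

With k_r/k_1 = 3.628 and 1 − D₀(k_r−k_1)/(k_1 L₀) = 0.5609,
t_c = ln(3.628 × 0.5609) / (0.809 − 0.223) = ln(2.035) / 0.5860 = 0.7104/0.5860 = 1.212 d.
L(t_c) = L₀ e^(−k_1 t_c) = 22.5 × 0.7631 = 17.17 mg/L, and at the critical point k_r D_c = k_1 L, so D_c = (0.223/0.809) × 17.17 = 4.733 mg/L.
Minimum DO = C_s − D_c = 11.1 − 4.733 = 6.367 mg/L.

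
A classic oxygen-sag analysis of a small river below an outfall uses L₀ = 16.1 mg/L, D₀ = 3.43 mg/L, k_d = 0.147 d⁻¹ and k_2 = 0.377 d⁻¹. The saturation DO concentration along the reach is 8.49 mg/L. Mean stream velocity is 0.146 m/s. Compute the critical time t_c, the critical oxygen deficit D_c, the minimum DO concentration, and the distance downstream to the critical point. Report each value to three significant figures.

t_c = [1/(k_2−k_d)] ln[(k_2/k_d)(1 − D₀(k_2−k_d)/(k_d L₀))]
= [1/(0.377−0.147)] ln[(0.377/0.147)(1 − 3.43×0.2300/(0.147×16.1))]
= (1/0.2300) ln[2.565 × 0.6667] = 4.348 × ln(1.710) = 4.348 × 0.5363 = 2.332 d.
L(t_c) = L₀ e^(−k_d t_c) = 16.1 × 0.7098 = 11.43 mg/L, and at the critical point k_2 D_c = k_d L, so D_c = (0.147/0.377) × 11.43 = 4.456 mg/L.
Minimum DO = C_s − D_c = 8.49 − 4.456 = 4.034 mg/L.
x_c = v t_c = 0.146 m/s × 2.332 d × 86400 s/d = 29420 m ≈ 29.4 km.

t_c ≈ 2.33 d; D_c ≈ 4.46 mg/L; min DO ≈ 4.03 mg/L; x_c ≈ 29.4 km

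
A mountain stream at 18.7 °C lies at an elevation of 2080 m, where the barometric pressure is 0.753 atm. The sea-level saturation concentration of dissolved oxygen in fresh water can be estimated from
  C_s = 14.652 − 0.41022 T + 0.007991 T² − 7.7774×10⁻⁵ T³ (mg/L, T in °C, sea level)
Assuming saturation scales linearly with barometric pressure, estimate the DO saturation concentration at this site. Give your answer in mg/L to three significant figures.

C_s ≈ 6.98 mg/L

At sea level: C_s = 14.652 − 0.41022×18.7 + 0.007991×18.7² − 7.7774×10⁻⁵×18.7³ = 9.267 mg/L.
Pressure correction: C_s' = 9.267 × 0.753 = 6.978 mg/L.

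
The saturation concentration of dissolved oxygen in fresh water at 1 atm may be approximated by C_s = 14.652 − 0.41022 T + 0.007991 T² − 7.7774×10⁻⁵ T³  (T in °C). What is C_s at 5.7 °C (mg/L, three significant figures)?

C_s = 14.652 − 0.41022×5.7 + 0.007991×5.7² − 7.7774×10⁻⁵×5.7³ = 12.56 mg/L.

C_s ≈ 12.6 mg/L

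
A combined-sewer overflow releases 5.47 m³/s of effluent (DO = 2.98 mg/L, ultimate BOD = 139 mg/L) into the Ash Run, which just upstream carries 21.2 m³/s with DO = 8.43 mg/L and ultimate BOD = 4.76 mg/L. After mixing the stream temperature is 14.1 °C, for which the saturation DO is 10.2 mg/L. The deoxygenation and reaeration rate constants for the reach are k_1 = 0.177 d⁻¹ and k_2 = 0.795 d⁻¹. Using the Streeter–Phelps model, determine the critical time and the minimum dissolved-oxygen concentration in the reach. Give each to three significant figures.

t_c ≈ 1.83 d; minimum DO ≈ 5.00 mg/L

Mixed DO = (21.2×8.43 + 5.47×2.98)/(21.2+5.47) = 195.0/26.67 = 7.312 mg/L.
Mixed L₀ = (21.2×4.76 + 5.47×139)/(26.67) = 861.2/26.67 = 32.29 mg/L.
Initial deficit D₀ = C_s − DO₀ = 10.2 − 7.312 = 2.888 mg/L.
t_c = (1/0.6180) ln[(0.795/0.177)(1 − 2.888×0.6180/(0.177×32.29))] = 1.618 × ln(3.089) = 1.825 d.
D_c = (0.177/0.795) × 32.29 × e^(−0.177×1.825) = 0.2226 × 32.29 × 0.7239 = 5.205 mg/L.
Minimum DO = 10.2 − 5.205 = 4.995 mg/L.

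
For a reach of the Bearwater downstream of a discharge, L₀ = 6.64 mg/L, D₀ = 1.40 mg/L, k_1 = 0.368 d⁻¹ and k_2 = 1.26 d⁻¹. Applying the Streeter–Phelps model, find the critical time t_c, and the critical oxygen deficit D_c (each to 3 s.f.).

With k_2/k_1 = 3.424 and 1 − D₀(k_2−k_1)/(k_1 L₀) = 0.4889,
t_c = ln(3.424 × 0.4889) / (1.26 − 0.368) = ln(1.674) / 0.8920 = 0.5153/0.8920 = 0.5776 d.
L(t_c) = L₀ e^(−k_1 t_c) = 6.64 × 0.8085 = 5.368 mg/L, and at the critical point k_2 D_c = k_1 L, so D_c = (0.368/1.26) × 5.368 = 1.568 mg/L.

t_c ≈ 0.578 d; D_c ≈ 1.57 mg/L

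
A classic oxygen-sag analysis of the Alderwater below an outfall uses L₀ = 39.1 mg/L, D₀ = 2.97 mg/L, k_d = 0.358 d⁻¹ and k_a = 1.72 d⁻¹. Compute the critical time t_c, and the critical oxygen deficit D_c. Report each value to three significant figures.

t_c ≈ 0.902 d; D_c ≈ 5.89 mg/L

At the critical point dD/dt = 0, so k_d L₀ e^(−k_d t) = k_a D. Substituting D(t) from the Streeter–Phelps equation and solving for t gives
t_c = ln[(k_a/k_d)(1 − D₀(k_a−k_d)/(k_d L₀))] / (k_a−k_d).
Here k_a−k_d = 1.362 d⁻¹ and 1 − D₀(k_a−k_d)/(k_d L₀) = 1 − 2.97×1.362/(0.358×39.1) = 0.7110, so
t_c = ln(4.804 × 0.7110) / 1.362 = 1.228 / 1.362 = 0.9020 d.
L(t_c) = L₀ e^(−k_d t_c) = 39.1 × 0.7240 = 28.31 mg/L, and at the critical point k_a D_c = k_d L, so D_c = (0.358/1.72) × 28.31 = 5.892 mg/L.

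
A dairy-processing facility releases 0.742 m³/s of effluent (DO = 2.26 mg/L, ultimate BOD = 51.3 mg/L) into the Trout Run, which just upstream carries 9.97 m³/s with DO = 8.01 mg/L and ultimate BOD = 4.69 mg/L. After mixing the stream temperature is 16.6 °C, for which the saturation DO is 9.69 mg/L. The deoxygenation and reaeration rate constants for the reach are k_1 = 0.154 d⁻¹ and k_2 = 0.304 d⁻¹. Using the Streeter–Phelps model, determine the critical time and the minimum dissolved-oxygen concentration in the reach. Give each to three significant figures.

Mixed DO = (9.97×8.01 + 0.742×2.26)/(9.97+0.742) = 81.54/10.71 = 7.612 mg/L.
Mixed L₀ = (9.97×4.69 + 0.742×51.3)/(10.71) = 84.82/10.71 = 7.919 mg/L.
Initial deficit D₀ = C_s − DO₀ = 9.69 − 7.612 = 2.078 mg/L.
t_c = (1/0.1500) ln[(0.304/0.154)(1 − 2.078×0.1500/(0.154×7.919))] = 6.667 × ln(1.469) = 2.566 d.
D_c = (0.154/0.304) × 7.919 × e^(−0.154×2.566) = 0.5066 × 7.919 × 0.6736 = 2.702 mg/L.
Minimum DO = 9.69 − 2.702 = 6.988 mg/L.

t_c ≈ 2.57 d; minimum DO ≈ 6.99 mg/L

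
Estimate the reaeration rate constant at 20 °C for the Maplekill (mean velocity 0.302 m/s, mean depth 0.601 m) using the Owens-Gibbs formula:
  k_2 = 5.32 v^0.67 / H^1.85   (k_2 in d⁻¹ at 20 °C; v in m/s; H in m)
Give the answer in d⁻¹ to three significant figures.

k_2 ≈ 6.12 d⁻¹

k_2 = 5.32 × 0.302^0.67 / 0.601^1.85 = 5.32 × 0.4483 / 0.3899 = 6.118 d⁻¹.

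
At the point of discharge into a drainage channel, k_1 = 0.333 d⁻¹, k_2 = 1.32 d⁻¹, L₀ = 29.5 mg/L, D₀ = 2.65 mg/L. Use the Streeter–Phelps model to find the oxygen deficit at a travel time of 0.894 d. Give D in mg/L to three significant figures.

D ≈ 5.15 mg/L

k_1 L₀/(k_2−k_1) = 0.333×29.5/(1.32−0.333) = 9.824/0.9870 = 9.953 mg/L.
e^(−k_1 t) = e^(−0.333×0.8940) = 0.7425; e^(−k_2 t) = e^(−1.32×0.8940) = 0.3073.
D = 9.953 × (0.7425 − 0.3073) + 2.65 × 0.3073 = 4.332 + 0.8142 = 5.146 mg/L.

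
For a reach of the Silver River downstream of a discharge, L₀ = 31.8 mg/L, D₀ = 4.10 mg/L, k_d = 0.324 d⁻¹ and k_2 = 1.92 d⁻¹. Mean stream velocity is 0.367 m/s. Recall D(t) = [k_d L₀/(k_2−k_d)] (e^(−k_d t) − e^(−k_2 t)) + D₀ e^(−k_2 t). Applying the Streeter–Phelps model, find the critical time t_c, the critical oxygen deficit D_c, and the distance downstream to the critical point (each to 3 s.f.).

t_c = [1/(k_2−k_d)] ln[(k_2/k_d)(1 − D₀(k_2−k_d)/(k_d L₀))]
= [1/(1.92−0.324)] ln[(1.92/0.324)(1 − 4.10×1.596/(0.324×31.8))]
= (1/1.596) ln[5.926 × 0.3649] = 0.6266 × ln(2.162) = 0.6266 × 0.7712 = 0.4832 d.
D_c = (k_d/k_2) L₀ e^(−k_d t_c) = (0.324/1.92) × 31.8 × e^(−0.324×0.4832) = 0.1688 × 31.8 × 0.8551 = 4.589 mg/L.
x_c = v t_c = 0.367 m/s × 0.4832 d × 86400 s/d = 15320 m ≈ 15.3 km.

t_c ≈ 0.483 d; D_c ≈ 4.59 mg/L; x_c ≈ 15.3 km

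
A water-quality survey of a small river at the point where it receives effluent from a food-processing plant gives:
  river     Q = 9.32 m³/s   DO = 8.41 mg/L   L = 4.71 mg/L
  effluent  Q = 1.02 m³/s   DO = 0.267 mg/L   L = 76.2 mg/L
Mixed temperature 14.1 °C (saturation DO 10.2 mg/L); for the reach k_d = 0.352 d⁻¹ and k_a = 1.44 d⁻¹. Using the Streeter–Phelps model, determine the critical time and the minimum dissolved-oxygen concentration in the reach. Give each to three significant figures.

t_c ≈ 0.243 d; minimum DO ≈ 7.56 mg/L

Mixed DO = (9.32×8.41 + 1.02×0.267)/(9.32+1.02) = 78.65/10.34 = 7.607 mg/L.
Mixed L₀ = (9.32×4.71 + 1.02×76.2)/(10.34) = 121.6/10.34 = 11.76 mg/L.
Initial deficit D₀ = C_s − DO₀ = 10.2 − 7.607 = 2.593 mg/L.
t_c = (1/1.088) ln[(1.44/0.352)(1 − 2.593×1.088/(0.352×11.76))] = 0.9191 × ln(1.303) = 0.2433 d.
D_c = (0.352/1.44) × 11.76 × e^(−0.352×0.2433) = 0.2444 × 11.76 × 0.9179 = 2.639 mg/L.
Minimum DO = 10.2 − 2.639 = 7.561 mg/L.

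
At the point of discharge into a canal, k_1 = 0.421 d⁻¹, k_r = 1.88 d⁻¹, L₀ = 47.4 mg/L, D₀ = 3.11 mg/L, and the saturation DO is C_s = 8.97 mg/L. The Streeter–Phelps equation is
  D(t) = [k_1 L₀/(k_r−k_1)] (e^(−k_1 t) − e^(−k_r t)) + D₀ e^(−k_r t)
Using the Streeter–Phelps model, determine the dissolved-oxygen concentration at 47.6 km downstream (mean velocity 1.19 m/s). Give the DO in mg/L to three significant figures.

Travel time t = x/v = 47.6 km / (1.19 m/s) = 47600 m / 1.19 m/s = 40000 s = 0.4630 d.
k_1 L₀/(k_r−k_1) = 0.421×47.4/(1.88−0.421) = 19.96/1.459 = 13.68 mg/L.
e^(−k_1 t) = e^(−0.421×0.4630) = 0.8229; e^(−k_r t) = e^(−1.88×0.4630) = 0.4188.
D = 13.68 × (0.8229 − 0.4188) + 3.11 × 0.4188 = 5.527 + 1.302 = 6.830 mg/L.
DO = C_s − D = 8.97 − 6.830 = 2.140 mg/L.

DO ≈ 2.14 mg/L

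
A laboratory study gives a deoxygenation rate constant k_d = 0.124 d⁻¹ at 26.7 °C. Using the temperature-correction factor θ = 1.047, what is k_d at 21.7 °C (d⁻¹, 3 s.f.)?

k_d(T₂) = k_d(T₁) · θ^(T₂−T₁) = 0.124 × 1.047^(21.7−26.7)
= 0.124 × 1.047^-5.00 = 0.124 × 0.7948 = 0.09856 d⁻¹.

k_d ≈ 0.0986 d⁻¹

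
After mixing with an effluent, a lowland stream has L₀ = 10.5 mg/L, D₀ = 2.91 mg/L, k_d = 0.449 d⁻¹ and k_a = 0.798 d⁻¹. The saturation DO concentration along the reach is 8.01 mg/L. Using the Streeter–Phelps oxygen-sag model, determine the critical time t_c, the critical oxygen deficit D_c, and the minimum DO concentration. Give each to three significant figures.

t_c = [1/(k_a−k_d)] ln[(k_a/k_d)(1 − D₀(k_a−k_d)/(k_d L₀))]
= [1/(0.798−0.449)] ln[(0.798/0.449)(1 − 2.91×0.3490/(0.449×10.5))]
= (1/0.3490) ln[1.777 × 0.7846] = 2.865 × ln(1.394) = 2.865 × 0.3325 = 0.9527 d.
D_c = (k_d/k_a) L₀ e^(−k_d t_c) = (0.449/0.798) × 10.5 × e^(−0.449×0.9527) = 0.5627 × 10.5 × 0.6520 = 3.852 mg/L.
Minimum DO = C_s − D_c = 8.01 − 3.852 = 4.158 mg/L.

t_c ≈ 0.953 d; D_c ≈ 3.85 mg/L; min DO ≈ 4.16 mg/L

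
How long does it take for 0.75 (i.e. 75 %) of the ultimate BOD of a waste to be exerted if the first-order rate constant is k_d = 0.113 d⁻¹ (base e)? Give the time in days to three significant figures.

t ≈ 12.3 d

y/L₀ = 1 − e^(−k_d t) = 0.75 ⇒ e^(−k_d t) = 0.250
t = −ln(0.250) / 0.113 = 1.386 / 0.113 = 12.27 d.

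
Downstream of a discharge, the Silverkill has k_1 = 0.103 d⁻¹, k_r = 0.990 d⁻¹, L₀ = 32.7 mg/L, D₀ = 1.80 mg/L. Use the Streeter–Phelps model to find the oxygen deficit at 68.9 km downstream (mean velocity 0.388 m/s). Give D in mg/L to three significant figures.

D ≈ 2.81 mg/L

Travel time t = x/v = 68.9 km / (0.388 m/s) = 68900 m / 0.388 m/s = 177600 s = 2.055 d.
k_1 L₀/(k_r−k_1) = 0.103×32.7/(0.990−0.103) = 3.368/0.8870 = 3.797 mg/L.
e^(−k_1 t) = e^(−0.103×2.055) = 0.8092; e^(−k_r t) = e^(−0.990×2.055) = 0.1307.
D = 3.797 × (0.8092 − 0.1307) + 1.80 × 0.1307 = 2.576 + 0.2353 = 2.812 mg/L.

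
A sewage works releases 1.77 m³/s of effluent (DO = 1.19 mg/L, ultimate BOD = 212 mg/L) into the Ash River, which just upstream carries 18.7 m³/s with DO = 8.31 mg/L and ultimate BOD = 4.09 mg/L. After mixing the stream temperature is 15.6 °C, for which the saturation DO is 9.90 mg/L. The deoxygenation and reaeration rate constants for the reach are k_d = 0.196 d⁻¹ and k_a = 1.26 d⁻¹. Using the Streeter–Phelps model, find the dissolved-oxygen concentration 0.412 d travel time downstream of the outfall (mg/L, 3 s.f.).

Mixed DO = (18.7×8.31 + 1.77×1.19)/(18.7+1.77) = 157.5/20.47 = 7.694 mg/L.
Mixed L₀ = (18.7×4.09 + 1.77×212)/(20.47) = 451.7/20.47 = 22.07 mg/L.
Initial deficit D₀ = C_s − DO₀ = 9.90 − 7.694 = 2.206 mg/L.
D(0.412) = [0.196×22.07/(1.26−0.196)](e^(−0.196×0.412) − e^(−1.26×0.412)) + 2.206 e^(−1.26×0.412)
= 4.065 × (0.9224 − 0.5950) + 2.206 × 0.5950 = 2.643 mg/L.
DO = 9.90 − 2.643 = 7.257 mg/L.

DO ≈ 7.26 mg/L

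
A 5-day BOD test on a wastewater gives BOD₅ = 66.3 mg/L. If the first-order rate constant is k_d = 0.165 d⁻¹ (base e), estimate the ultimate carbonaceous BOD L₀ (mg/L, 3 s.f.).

L₀ ≈ 118 mg/L

BOD₅ = L₀(1 − e^(−5k_d)) ⇒ L₀ = BOD₅ / (1 − e^(−5×0.165))
= 66.3 / (1 − 0.4382) = 66.3 / 0.5618 = 118.0 mg/L.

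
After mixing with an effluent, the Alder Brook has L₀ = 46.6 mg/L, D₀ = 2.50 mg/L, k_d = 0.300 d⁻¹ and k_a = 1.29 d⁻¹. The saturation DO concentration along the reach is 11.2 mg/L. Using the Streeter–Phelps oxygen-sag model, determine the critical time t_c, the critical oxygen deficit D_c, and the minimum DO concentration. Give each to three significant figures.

With k_a/k_d = 4.300 and 1 − D₀(k_a−k_d)/(k_d L₀) = 0.8230,
t_c = ln(4.300 × 0.8230) / (1.29 − 0.300) = ln(3.539) / 0.9900 = 1.264/0.9900 = 1.277 d.
D_c = (k_d/k_a) L₀ e^(−k_d t_c) = (0.300/1.29) × 46.6 × e^(−0.300×1.277) = 0.2326 × 46.6 × 0.6818 = 7.389 mg/L.
Minimum DO = C_s − D_c = 11.2 − 7.389 = 3.811 mg/L.

t_c ≈ 1.28 d; D_c ≈ 7.39 mg/L; min DO ≈ 3.81 mg/L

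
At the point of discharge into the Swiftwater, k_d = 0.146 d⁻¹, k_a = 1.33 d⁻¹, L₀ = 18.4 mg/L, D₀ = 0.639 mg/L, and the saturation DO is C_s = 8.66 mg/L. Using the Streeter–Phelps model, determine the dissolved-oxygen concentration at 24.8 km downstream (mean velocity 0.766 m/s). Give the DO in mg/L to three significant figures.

DO ≈ 7.50 mg/L

Travel time t = x/v = 24.8 km / (0.766 m/s) = 24800 m / 0.766 m/s = 32380 s = 0.3747 d.
k_d L₀/(k_a−k_d) = 0.146×18.4/(1.33−0.146) = 2.686/1.184 = 2.269 mg/L.
e^(−k_d t) = e^(−0.146×0.3747) = 0.9468; e^(−k_a t) = e^(−1.33×0.3747) = 0.6075.
D = 2.269 × (0.9468 − 0.6075) + 0.639 × 0.6075 = 0.7697 + 0.3882 = 1.158 mg/L.
DO = C_s − D = 8.66 − 1.158 = 7.502 mg/L.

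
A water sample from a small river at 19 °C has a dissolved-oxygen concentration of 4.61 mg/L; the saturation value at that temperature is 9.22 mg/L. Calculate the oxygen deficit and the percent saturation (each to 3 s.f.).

D = C_s − C = 9.22 − 4.61 = 4.61 mg/L.
% saturation = 4.61/9.22 × 100 = 50.0 %.

D ≈ 4.61 mg/L; 50.0 % saturation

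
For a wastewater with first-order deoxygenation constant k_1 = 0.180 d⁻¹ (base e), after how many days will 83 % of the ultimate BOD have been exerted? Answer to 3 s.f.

t ≈ 9.84 d

y/L₀ = 1 − e^(−k_1 t) = 0.83 ⇒ e^(−k_1 t) = 0.170
t = −ln(0.170) / 0.180 = 1.772 / 0.180 = 9.844 d.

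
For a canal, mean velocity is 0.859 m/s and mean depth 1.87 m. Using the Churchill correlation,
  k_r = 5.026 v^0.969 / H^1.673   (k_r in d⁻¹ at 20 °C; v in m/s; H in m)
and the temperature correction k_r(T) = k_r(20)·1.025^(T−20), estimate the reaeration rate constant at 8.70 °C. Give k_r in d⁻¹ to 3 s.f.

k_r ≈ 1.15 d⁻¹

k_r(20) = 5.026 × 0.859^0.969 / 1.87^1.673 = 5.026 × 0.8631 / 2.850 = 1.522 d⁻¹.
k_r(8.70) = 1.522 × 1.025^(8.70−20) = 1.522 × 0.7565 = 1.152 d⁻¹.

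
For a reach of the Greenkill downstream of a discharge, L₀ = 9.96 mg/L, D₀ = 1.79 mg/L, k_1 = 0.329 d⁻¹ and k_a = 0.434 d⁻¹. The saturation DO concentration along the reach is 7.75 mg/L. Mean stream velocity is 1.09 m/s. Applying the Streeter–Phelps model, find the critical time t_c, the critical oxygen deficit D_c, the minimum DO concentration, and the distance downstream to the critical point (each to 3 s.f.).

t_c ≈ 2.08 d; D_c ≈ 3.81 mg/L; min DO ≈ 3.94 mg/L; x_c ≈ 195 km

At the critical point dD/dt = 0, so k_1 L₀ e^(−k_1 t) = k_a D. Substituting D(t) from the Streeter–Phelps equation and solving for t gives
t_c = ln[(k_a/k_1)(1 − D₀(k_a−k_1)/(k_1 L₀))] / (k_a−k_1).
Here k_a−k_1 = 0.1050 d⁻¹ and 1 − D₀(k_a−k_1)/(k_1 L₀) = 1 − 1.79×0.1050/(0.329×9.96) = 0.9426, so
t_c = ln(1.319 × 0.9426) / 0.1050 = 0.2179 / 0.1050 = 2.075 d.
L(t_c) = L₀ e^(−k_1 t_c) = 9.96 × 0.5052 = 5.032 mg/L, and at the critical point k_a D_c = k_1 L, so D_c = (0.329/0.434) × 5.032 = 3.814 mg/L.
Minimum DO = C_s − D_c = 7.75 − 3.814 = 3.936 mg/L.
x_c = v t_c = 1.09 m/s × 2.075 d × 86400 s/d = 195500 m ≈ 195 km.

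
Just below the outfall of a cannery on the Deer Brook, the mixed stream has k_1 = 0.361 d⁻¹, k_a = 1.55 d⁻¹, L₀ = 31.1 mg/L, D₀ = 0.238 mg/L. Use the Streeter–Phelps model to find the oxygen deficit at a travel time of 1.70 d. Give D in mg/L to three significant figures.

k_1 L₀/(k_a−k_1) = 0.361×31.1/(1.55−0.361) = 11.23/1.189 = 9.442 mg/L.
e^(−k_1 t) = e^(−0.361×1.700) = 0.5413; e^(−k_a t) = e^(−1.55×1.700) = 0.07172.
D = 9.442 × (0.5413 − 0.07172) + 0.238 × 0.07172 = 4.434 + 0.01707 = 4.451 mg/L.

D ≈ 4.45 mg/L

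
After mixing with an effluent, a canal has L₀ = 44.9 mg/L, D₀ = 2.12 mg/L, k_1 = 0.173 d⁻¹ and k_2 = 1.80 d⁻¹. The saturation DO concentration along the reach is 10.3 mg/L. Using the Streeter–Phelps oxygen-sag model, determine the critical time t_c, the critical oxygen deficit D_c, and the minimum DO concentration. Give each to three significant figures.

t_c ≈ 1.08 d; D_c ≈ 3.58 mg/L; min DO ≈ 6.72 mg/L

t_c = [1/(k_2−k_1)] ln[(k_2/k_1)(1 − D₀(k_2−k_1)/(k_1 L₀))]
= [1/(1.80−0.173)] ln[(1.80/0.173)(1 − 2.12×1.627/(0.173×44.9))]
= (1/1.627) ln[10.40 × 0.5560] = 0.6146 × ln(5.784) = 0.6146 × 1.755 = 1.079 d.
D_c = (k_1/k_2) L₀ e^(−k_1 t_c) = (0.173/1.80) × 44.9 × e^(−0.173×1.079) = 0.09611 × 44.9 × 0.8298 = 3.581 mg/L.
Minimum DO = C_s − D_c = 10.3 − 3.581 = 6.719 mg/L.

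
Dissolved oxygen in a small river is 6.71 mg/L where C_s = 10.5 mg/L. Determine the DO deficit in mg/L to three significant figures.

D = C_s − C = 10.5 − 6.71 = 3.79 mg/L.

D ≈ 3.79 mg/L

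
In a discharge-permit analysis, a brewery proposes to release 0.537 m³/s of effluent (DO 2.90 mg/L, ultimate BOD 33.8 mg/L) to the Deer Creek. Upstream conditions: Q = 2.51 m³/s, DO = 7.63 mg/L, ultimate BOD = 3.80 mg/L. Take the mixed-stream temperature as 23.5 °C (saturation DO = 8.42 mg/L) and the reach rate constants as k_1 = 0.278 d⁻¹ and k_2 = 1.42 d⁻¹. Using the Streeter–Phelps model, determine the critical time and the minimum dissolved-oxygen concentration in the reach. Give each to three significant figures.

Mixed DO = (2.51×7.63 + 0.537×2.90)/(2.51+0.537) = 20.71/3.047 = 6.796 mg/L.
Mixed L₀ = (2.51×3.80 + 0.537×33.8)/(3.047) = 27.69/3.047 = 9.087 mg/L.
Initial deficit D₀ = C_s − DO₀ = 8.42 − 6.796 = 1.624 mg/L.
t_c = (1/1.142) ln[(1.42/0.278)(1 − 1.624×1.142/(0.278×9.087))] = 0.8757 × ln(1.359) = 0.2685 d.
D_c = (0.278/1.42) × 9.087 × e^(−0.278×0.2685) = 0.1958 × 9.087 × 0.9281 = 1.651 mg/L.
Minimum DO = 8.42 − 1.651 = 6.769 mg/L.

t_c ≈ 0.269 d; minimum DO ≈ 6.77 mg/L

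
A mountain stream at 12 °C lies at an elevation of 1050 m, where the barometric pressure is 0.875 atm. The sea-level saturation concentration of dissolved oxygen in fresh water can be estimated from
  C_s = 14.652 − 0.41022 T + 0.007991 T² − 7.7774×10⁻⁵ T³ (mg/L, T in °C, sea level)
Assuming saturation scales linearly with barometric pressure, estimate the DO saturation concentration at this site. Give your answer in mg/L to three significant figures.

At sea level: C_s = 14.652 − 0.41022×12 + 0.007991×12² − 7.7774×10⁻⁵×12³ = 10.75 mg/L.
Pressure correction: C_s' = 10.75 × 0.875 = 9.402 mg/L.

C_s ≈ 9.40 mg/L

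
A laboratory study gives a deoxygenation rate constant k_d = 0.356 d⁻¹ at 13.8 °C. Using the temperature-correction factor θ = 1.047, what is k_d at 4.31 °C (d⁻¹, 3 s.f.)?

k_d ≈ 0.230 d⁻¹

k_d(T₂) = k_d(T₁) · θ^(T₂−T₁) = 0.356 × 1.047^(4.31−13.8)
= 0.356 × 1.047^-9.49 = 0.356 × 0.6467 = 0.2302 d⁻¹.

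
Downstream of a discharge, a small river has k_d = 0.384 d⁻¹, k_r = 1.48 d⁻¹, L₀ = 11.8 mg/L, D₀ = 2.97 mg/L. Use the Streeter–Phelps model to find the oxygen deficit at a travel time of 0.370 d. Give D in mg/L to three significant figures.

D ≈ 2.91 mg/L

k_d L₀/(k_r−k_d) = 0.384×11.8/(1.48−0.384) = 4.531/1.096 = 4.134 mg/L.
e^(−k_d t) = e^(−0.384×0.3700) = 0.8676; e^(−k_r t) = e^(−1.48×0.3700) = 0.5783.
D = 4.134 × (0.8676 − 0.5783) + 2.97 × 0.5783 = 1.196 + 1.718 = 2.913 mg/L.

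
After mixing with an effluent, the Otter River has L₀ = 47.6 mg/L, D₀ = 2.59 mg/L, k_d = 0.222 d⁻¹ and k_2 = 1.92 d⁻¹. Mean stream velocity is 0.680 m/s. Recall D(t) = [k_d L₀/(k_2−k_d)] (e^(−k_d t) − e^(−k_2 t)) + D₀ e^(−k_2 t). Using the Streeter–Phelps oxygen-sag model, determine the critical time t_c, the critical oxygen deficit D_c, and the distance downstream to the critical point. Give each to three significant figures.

t_c ≈ 0.954 d; D_c ≈ 4.45 mg/L; x_c ≈ 56.0 km

At the critical point dD/dt = 0, so k_d L₀ e^(−k_d t) = k_2 D. Substituting D(t) from the Streeter–Phelps equation and solving for t gives
t_c = ln[(k_2/k_d)(1 − D₀(k_2−k_d)/(k_d L₀))] / (k_2−k_d).
Here k_2−k_d = 1.698 d⁻¹ and 1 − D₀(k_2−k_d)/(k_d L₀) = 1 − 2.59×1.698/(0.222×47.6) = 0.5838, so
t_c = ln(8.649 × 0.5838) / 1.698 = 1.619 / 1.698 = 0.9536 d.
L(t_c) = L₀ e^(−k_d t_c) = 47.6 × 0.8092 = 38.52 mg/L, and at the critical point k_2 D_c = k_d L, so D_c = (0.222/1.92) × 38.52 = 4.454 mg/L.
x_c = v t_c = 0.680 m/s × 0.9536 d × 86400 s/d = 56030 m ≈ 56.0 km.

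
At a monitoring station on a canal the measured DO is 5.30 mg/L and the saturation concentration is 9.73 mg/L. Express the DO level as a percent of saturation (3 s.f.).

54.5 % saturation

% saturation = C/C_s × 100 = 5.30/9.73 × 100 = 54.5 %.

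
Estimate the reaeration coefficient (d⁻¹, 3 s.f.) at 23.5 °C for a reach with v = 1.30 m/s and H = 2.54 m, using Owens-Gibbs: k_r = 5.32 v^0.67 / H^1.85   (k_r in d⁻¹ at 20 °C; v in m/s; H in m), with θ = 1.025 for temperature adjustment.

k_r ≈ 1.23 d⁻¹

k_r(20) = 5.32 × 1.30^0.67 / 2.54^1.85 = 5.32 × 1.192 / 5.610 = 1.131 d⁻¹.
k_r(23.5) = 1.131 × 1.025^(23.5−20) = 1.131 × 1.090 = 1.233 d⁻¹.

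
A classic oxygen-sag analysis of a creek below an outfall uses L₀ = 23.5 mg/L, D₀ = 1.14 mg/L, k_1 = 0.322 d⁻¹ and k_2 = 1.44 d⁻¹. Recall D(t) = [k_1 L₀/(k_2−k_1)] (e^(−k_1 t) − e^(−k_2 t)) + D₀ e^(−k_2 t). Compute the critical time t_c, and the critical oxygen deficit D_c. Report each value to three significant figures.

t_c ≈ 1.17 d; D_c ≈ 3.60 mg/L

At the critical point dD/dt = 0, so k_1 L₀ e^(−k_1 t) = k_2 D. Substituting D(t) from the Streeter–Phelps equation and solving for t gives
t_c = ln[(k_2/k_1)(1 − D₀(k_2−k_1)/(k_1 L₀))] / (k_2−k_1).
Here k_2−k_1 = 1.118 d⁻¹ and 1 − D₀(k_2−k_1)/(k_1 L₀) = 1 − 1.14×1.118/(0.322×23.5) = 0.8316, so
t_c = ln(4.472 × 0.8316) / 1.118 = 1.313 / 1.118 = 1.175 d.
D_c = (k_1/k_2) L₀ e^(−k_1 t_c) = (0.322/1.44) × 23.5 × e^(−0.322×1.175) = 0.2236 × 23.5 × 0.6850 = 3.600 mg/L.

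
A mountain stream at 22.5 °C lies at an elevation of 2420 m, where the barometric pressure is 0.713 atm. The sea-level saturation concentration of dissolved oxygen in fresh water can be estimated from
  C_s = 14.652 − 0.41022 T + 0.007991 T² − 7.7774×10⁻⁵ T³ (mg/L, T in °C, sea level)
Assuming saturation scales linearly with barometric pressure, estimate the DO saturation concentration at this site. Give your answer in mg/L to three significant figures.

C_s ≈ 6.12 mg/L

At sea level: C_s = 14.652 − 0.41022×22.5 + 0.007991×22.5² − 7.7774×10⁻⁵×22.5³ = 8.582 mg/L.
Pressure correction: C_s' = 8.582 × 0.713 = 6.119 mg/L.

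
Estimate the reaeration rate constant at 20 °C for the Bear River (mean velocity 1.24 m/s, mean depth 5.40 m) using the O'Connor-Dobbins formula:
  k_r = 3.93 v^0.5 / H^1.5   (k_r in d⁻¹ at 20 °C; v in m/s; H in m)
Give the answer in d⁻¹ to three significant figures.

k_r ≈ 0.349 d⁻¹

k_r = 3.93 × 1.24^0.5 / 5.40^1.5 = 3.93 × 1.114 / 12.55 = 0.3487 d⁻¹.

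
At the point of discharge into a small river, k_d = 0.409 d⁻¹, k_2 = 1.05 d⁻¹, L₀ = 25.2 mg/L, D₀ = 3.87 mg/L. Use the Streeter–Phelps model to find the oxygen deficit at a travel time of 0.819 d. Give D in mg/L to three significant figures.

k_d L₀/(k_2−k_d) = 0.409×25.2/(1.05−0.409) = 10.31/0.6410 = 16.08 mg/L.
e^(−k_d t) = e^(−0.409×0.8190) = 0.7154; e^(−k_2 t) = e^(−1.05×0.8190) = 0.4232.
D = 16.08 × (0.7154 − 0.4232) + 3.87 × 0.4232 = 4.698 + 1.638 = 6.336 mg/L.

D ≈ 6.34 mg/L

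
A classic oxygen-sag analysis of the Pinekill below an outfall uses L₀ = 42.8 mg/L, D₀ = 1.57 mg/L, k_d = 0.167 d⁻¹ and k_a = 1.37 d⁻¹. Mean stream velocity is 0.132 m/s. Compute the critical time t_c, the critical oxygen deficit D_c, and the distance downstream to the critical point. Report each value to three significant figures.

With k_a/k_d = 8.204 and 1 − D₀(k_a−k_d)/(k_d L₀) = 0.7358,
t_c = ln(8.204 × 0.7358) / (1.37 − 0.167) = ln(6.036) / 1.203 = 1.798/1.203 = 1.494 d.
D_c = (k_d/k_a) L₀ e^(−k_d t_c) = (0.167/1.37) × 42.8 × e^(−0.167×1.494) = 0.1219 × 42.8 × 0.7791 = 4.065 mg/L.
x_c = v t_c = 0.132 m/s × 1.494 d × 86400 s/d = 17040 m ≈ 17.0 km.

t_c ≈ 1.49 d; D_c ≈ 4.06 mg/L; x_c ≈ 17.0 km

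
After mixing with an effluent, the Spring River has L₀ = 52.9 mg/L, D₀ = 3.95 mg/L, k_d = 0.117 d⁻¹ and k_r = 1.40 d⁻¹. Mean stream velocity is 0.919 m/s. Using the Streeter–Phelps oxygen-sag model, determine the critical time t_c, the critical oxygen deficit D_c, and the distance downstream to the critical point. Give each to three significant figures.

t_c ≈ 0.603 d; D_c ≈ 4.12 mg/L; x_c ≈ 47.9 km

t_c = [1/(k_r−k_d)] ln[(k_r/k_d)(1 − D₀(k_r−k_d)/(k_d L₀))]
= [1/(1.40−0.117)] ln[(1.40/0.117)(1 − 3.95×1.283/(0.117×52.9))]
= (1/1.283) ln[11.97 × 0.1812] = 0.7794 × ln(2.168) = 0.7794 × 0.7739 = 0.6032 d.
D_c = (k_d/k_r) L₀ e^(−k_d t_c) = (0.117/1.40) × 52.9 × e^(−0.117×0.6032) = 0.08357 × 52.9 × 0.9319 = 4.120 mg/L.
x_c = v t_c = 0.919 m/s × 0.6032 d × 86400 s/d = 47890 m ≈ 47.9 km.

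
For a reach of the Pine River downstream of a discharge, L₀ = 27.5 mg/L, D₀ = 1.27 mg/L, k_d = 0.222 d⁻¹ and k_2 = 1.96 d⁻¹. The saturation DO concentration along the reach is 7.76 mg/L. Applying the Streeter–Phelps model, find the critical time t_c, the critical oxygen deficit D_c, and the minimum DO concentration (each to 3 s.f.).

With k_2/k_d = 8.829 and 1 − D₀(k_2−k_d)/(k_d L₀) = 0.6385,
t_c = ln(8.829 × 0.6385) / (1.96 − 0.222) = ln(5.637) / 1.738 = 1.729/1.738 = 0.9950 d.
D_c = (k_d/k_2) L₀ e^(−k_d t_c) = (0.222/1.96) × 27.5 × e^(−0.222×0.9950) = 0.1133 × 27.5 × 0.8018 = 2.497 mg/L.
Minimum DO = C_s − D_c = 7.76 − 2.497 = 5.263 mg/L.

t_c ≈ 0.995 d; D_c ≈ 2.50 mg/L; min DO ≈ 5.26 mg/L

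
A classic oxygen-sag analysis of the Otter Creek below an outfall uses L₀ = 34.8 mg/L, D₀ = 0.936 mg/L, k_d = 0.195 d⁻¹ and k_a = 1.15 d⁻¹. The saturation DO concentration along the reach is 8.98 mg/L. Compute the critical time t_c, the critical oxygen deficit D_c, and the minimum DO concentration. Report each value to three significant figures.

With k_a/k_d = 5.897 and 1 − D₀(k_a−k_d)/(k_d L₀) = 0.8683,
t_c = ln(5.897 × 0.8683) / (1.15 − 0.195) = ln(5.121) / 0.9550 = 1.633/0.9550 = 1.710 d.
D_c = (k_d/k_a) L₀ e^(−k_d t_c) = (0.195/1.15) × 34.8 × e^(−0.195×1.710) = 0.1696 × 34.8 × 0.7164 = 4.227 mg/L.
Minimum DO = C_s − D_c = 8.98 − 4.227 = 4.753 mg/L.

t_c ≈ 1.71 d; D_c ≈ 4.23 mg/L; min DO ≈ 4.75 mg/L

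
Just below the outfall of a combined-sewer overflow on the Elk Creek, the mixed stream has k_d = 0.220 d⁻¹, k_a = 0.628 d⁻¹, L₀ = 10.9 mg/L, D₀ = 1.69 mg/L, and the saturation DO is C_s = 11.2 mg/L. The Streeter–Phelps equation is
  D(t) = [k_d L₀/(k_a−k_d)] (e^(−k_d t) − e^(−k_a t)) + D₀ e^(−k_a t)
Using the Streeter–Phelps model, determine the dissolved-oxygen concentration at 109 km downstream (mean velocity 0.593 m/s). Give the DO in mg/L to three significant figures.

Travel time t = x/v = 109 km / (0.593 m/s) = 109000 m / 0.593 m/s = 183800 s = 2.127 d.
k_d L₀/(k_a−k_d) = 0.220×10.9/(0.628−0.220) = 2.398/0.4080 = 5.877 mg/L.
e^(−k_d t) = e^(−0.220×2.127) = 0.6262; e^(−k_a t) = e^(−0.628×2.127) = 0.2629.
D = 5.877 × (0.6262 − 0.2629) + 1.69 × 0.2629 = 2.136 + 0.4443 = 2.580 mg/L.
DO = C_s − D = 11.2 − 2.580 = 8.620 mg/L.

DO ≈ 8.62 mg/L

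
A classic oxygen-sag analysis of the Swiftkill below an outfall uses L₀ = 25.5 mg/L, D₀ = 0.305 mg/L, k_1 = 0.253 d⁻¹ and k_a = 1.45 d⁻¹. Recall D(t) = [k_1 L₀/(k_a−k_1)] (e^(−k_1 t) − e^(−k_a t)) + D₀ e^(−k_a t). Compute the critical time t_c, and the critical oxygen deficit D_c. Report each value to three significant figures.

t_c ≈ 1.41 d; D_c ≈ 3.11 mg/L

With k_a/k_1 = 5.731 and 1 − D₀(k_a−k_1)/(k_1 L₀) = 0.9434,
t_c = ln(5.731 × 0.9434) / (1.45 − 0.253) = ln(5.407) / 1.197 = 1.688/1.197 = 1.410 d.
L(t_c) = L₀ e^(−k_1 t_c) = 25.5 × 0.7000 = 17.85 mg/L, and at the critical point k_a D_c = k_1 L, so D_c = (0.253/1.45) × 17.85 = 3.114 mg/L.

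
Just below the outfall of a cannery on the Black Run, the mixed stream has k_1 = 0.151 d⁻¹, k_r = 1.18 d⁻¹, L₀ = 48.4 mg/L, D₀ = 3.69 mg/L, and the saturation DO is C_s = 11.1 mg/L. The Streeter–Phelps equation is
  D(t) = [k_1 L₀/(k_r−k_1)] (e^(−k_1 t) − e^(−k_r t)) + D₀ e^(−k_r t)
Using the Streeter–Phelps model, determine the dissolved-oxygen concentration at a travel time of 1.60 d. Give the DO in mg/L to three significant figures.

DO ≈ 6.04 mg/L

k_1 L₀/(k_r−k_1) = 0.151×48.4/(1.18−0.151) = 7.308/1.029 = 7.102 mg/L.
e^(−k_1 t) = e^(−0.151×1.600) = 0.7854; e^(−k_r t) = e^(−1.18×1.600) = 0.1514.
D = 7.102 × (0.7854 − 0.1514) + 3.69 × 0.1514 = 4.503 + 0.5586 = 5.061 mg/L.
DO = C_s − D = 11.1 − 5.061 = 6.039 mg/L.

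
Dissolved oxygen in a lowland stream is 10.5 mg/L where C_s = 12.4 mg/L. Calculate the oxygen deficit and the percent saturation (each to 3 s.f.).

D ≈ 1.90 mg/L; 84.7 % saturation

D = C_s − C = 12.4 − 10.5 = 1.90 mg/L.
% saturation = 10.5/12.4 × 100 = 84.7 %.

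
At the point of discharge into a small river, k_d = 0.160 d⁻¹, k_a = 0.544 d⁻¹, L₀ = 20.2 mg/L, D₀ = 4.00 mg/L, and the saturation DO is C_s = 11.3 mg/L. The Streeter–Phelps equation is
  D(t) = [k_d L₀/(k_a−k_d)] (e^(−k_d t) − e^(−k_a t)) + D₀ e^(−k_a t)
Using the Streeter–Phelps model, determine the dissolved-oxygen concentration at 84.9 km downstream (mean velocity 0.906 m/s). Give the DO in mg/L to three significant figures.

Travel time t = x/v = 84.9 km / (0.906 m/s) = 84900 m / 0.906 m/s = 93710 s = 1.085 d.
k_d L₀/(k_a−k_d) = 0.160×20.2/(0.544−0.160) = 3.232/0.3840 = 8.417 mg/L.
e^(−k_d t) = e^(−0.160×1.085) = 0.8407; e^(−k_a t) = e^(−0.544×1.085) = 0.5543.
D = 8.417 × (0.8407 − 0.5543) + 4.00 × 0.5543 = 2.410 + 2.217 = 4.628 mg/L.
DO = C_s − D = 11.3 − 4.628 = 6.672 mg/L.

DO ≈ 6.67 mg/L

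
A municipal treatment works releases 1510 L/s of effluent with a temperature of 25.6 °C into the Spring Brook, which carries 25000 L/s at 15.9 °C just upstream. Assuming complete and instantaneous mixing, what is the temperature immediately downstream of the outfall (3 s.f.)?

Flow-weighted mixing: C = (Q_r C_r + Q_w C_w)/(Q_r + Q_w)
= (25000×15.9 + 1510×25.6)/(25000 + 1510) = 436200/26510 = 16.45 °C.

16.5 °C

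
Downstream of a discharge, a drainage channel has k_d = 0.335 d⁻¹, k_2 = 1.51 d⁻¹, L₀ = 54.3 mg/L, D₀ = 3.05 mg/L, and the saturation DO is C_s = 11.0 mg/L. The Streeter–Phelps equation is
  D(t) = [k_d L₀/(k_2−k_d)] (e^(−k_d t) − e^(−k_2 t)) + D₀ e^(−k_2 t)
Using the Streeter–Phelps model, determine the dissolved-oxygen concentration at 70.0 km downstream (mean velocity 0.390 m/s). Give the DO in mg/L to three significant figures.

DO ≈ 3.82 mg/L

Travel time t = x/v = 70.0 km / (0.390 m/s) = 70000 m / 0.390 m/s = 179500 s = 2.077 d.
k_d L₀/(k_2−k_d) = 0.335×54.3/(1.51−0.335) = 18.19/1.175 = 15.48 mg/L.
e^(−k_d t) = e^(−0.335×2.077) = 0.4986; e^(−k_2 t) = e^(−1.51×2.077) = 0.04342.
D = 15.48 × (0.4986 − 0.04342) + 3.05 × 0.04342 = 7.047 + 0.1324 = 7.179 mg/L.
DO = C_s − D = 11.0 − 7.179 = 3.821 mg/L.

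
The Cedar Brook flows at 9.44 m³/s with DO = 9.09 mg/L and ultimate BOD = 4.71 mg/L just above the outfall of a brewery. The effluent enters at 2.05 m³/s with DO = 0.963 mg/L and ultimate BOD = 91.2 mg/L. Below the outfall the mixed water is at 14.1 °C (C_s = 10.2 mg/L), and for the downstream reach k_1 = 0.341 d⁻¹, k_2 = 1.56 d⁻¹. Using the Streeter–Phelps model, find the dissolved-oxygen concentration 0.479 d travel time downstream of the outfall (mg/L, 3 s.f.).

DO ≈ 6.87 mg/L

Mixed DO = (9.44×9.09 + 2.05×0.963)/(9.44+2.05) = 87.78/11.49 = 7.640 mg/L.
Mixed L₀ = (9.44×4.71 + 2.05×91.2)/(11.49) = 231.4/11.49 = 20.14 mg/L.
Initial deficit D₀ = C_s − DO₀ = 10.2 − 7.640 = 2.560 mg/L.
D(0.479) = [0.341×20.14/(1.56−0.341)](e^(−0.341×0.479) − e^(−1.56×0.479)) + 2.560 e^(−1.56×0.479)
= 5.634 × (0.8493 − 0.4737) + 2.560 × 0.4737 = 3.329 mg/L.
DO = 10.2 − 3.329 = 6.871 mg/L.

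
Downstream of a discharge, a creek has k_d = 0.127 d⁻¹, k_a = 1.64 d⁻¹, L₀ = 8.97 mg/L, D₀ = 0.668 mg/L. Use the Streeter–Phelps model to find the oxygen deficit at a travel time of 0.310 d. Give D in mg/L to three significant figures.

D ≈ 0.673 mg/L

k_d L₀/(k_a−k_d) = 0.127×8.97/(1.64−0.127) = 1.139/1.513 = 0.7529 mg/L.
e^(−k_d t) = e^(−0.127×0.3100) = 0.9614; e^(−k_a t) = e^(−1.64×0.3100) = 0.6015.
D = 0.7529 × (0.9614 − 0.6015) + 0.668 × 0.6015 = 0.2710 + 0.4018 = 0.6728 mg/L.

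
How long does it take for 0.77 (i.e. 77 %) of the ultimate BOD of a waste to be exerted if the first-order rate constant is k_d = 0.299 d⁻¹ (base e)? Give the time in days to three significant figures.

y/L₀ = 1 − e^(−k_d t) = 0.77 ⇒ e^(−k_d t) = 0.230
t = −ln(0.230) / 0.299 = 1.470 / 0.299 = 4.915 d.

t ≈ 4.92 d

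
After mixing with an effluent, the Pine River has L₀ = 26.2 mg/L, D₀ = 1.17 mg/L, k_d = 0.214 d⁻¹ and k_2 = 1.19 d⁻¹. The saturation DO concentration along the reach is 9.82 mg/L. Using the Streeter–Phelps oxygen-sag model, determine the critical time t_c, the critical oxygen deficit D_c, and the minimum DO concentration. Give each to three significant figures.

At the critical point dD/dt = 0, so k_d L₀ e^(−k_d t) = k_2 D. Substituting D(t) from the Streeter–Phelps equation and solving for t gives
t_c = ln[(k_2/k_d)(1 − D₀(k_2−k_d)/(k_d L₀))] / (k_2−k_d).
Here k_2−k_d = 0.9760 d⁻¹ and 1 − D₀(k_2−k_d)/(k_d L₀) = 1 − 1.17×0.9760/(0.214×26.2) = 0.7963, so
t_c = ln(5.561 × 0.7963) / 0.9760 = 1.488 / 0.9760 = 1.525 d.
D_c = (k_d/k_2) L₀ e^(−k_d t_c) = (0.214/1.19) × 26.2 × e^(−0.214×1.525) = 0.1798 × 26.2 × 0.7216 = 3.400 mg/L.
Minimum DO = C_s − D_c = 9.82 − 3.400 = 6.420 mg/L.

t_c ≈ 1.52 d; D_c ≈ 3.40 mg/L; min DO ≈ 6.42 mg/L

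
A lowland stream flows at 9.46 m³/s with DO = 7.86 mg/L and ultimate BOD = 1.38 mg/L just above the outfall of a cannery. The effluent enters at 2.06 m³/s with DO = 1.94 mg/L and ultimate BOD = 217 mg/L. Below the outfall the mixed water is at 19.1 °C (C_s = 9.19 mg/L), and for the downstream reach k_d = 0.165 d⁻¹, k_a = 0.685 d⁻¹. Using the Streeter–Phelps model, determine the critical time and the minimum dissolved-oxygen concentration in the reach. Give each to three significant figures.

Mixed DO = (9.46×7.86 + 2.06×1.94)/(9.46+2.06) = 78.35/11.52 = 6.801 mg/L.
Mixed L₀ = (9.46×1.38 + 2.06×217)/(11.52) = 460.1/11.52 = 39.94 mg/L.
Initial deficit D₀ = C_s − DO₀ = 9.19 − 6.801 = 2.389 mg/L.
t_c = (1/0.5200) ln[(0.685/0.165)(1 − 2.389×0.5200/(0.165×39.94))] = 1.923 × ln(3.369) = 2.336 d.
D_c = (0.165/0.685) × 39.94 × e^(−0.165×2.336) = 0.2409 × 39.94 × 0.6802 = 6.543 mg/L.
Minimum DO = 9.19 − 6.543 = 2.647 mg/L.

t_c ≈ 2.34 d; minimum DO ≈ 2.65 mg/L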